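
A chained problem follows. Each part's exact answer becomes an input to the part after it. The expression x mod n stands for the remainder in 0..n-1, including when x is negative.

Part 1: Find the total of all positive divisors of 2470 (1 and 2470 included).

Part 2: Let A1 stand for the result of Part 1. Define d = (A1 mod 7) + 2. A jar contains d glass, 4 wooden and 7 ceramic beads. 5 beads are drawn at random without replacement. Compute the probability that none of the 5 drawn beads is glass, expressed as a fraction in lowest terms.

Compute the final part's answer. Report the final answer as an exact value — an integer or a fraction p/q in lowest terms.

14/39

Part 1: 2470 = 2 * 5 * 13 * 19; sigma = (1 + 2) * (1 + 5) * (1 + 13) * (1 + 19) = 3 * 6 * 14 * 20 = 5040; answer 5040
Part 2: A1 = 5040; d = 2; total draws C(13,5) = 1287; favorable C(11,5) = 462; P = 14/39; answer 14/39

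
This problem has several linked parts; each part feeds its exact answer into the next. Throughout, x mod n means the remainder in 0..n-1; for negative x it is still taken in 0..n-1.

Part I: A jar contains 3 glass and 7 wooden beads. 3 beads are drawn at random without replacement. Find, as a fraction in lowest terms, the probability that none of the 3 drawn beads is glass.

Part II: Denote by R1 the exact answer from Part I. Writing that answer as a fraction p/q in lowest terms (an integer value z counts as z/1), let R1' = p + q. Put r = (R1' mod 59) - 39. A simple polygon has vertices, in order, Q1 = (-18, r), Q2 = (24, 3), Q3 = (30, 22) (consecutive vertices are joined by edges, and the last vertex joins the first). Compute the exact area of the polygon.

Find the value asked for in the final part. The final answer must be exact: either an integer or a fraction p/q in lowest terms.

366

Part I: total draws C(10,3) = 120; favorable C(7,3) = 35; P = 7/24; answer 7/24
Part II: R1 = 7/24; threaded value p + q = 31; r = -8; cross terms: (-18*3 - 24*-8)=138, (24*22 - 30*3)=438, (30*-8 - -18*22)=156; twice the area = |732| = 732; area = 366; answer 366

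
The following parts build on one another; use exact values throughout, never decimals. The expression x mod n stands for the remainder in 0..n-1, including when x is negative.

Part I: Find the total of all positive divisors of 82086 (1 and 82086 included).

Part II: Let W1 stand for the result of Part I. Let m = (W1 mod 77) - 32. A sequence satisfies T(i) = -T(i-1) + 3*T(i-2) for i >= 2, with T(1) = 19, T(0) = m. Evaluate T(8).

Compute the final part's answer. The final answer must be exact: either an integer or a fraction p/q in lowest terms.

-7615

Part I: 82086 = 2 * 3 * 13681; sigma = (1 + 2) * (1 + 3) * (1 + 13681) = 3 * 4 * 13682 = 164184; answer 164184
Part II: W1 = 164184; m = -12; T(2) = -1*(19) + 3*(-12) = -55; iterating: T(2)=-55, T(3)=112, T(4)=-277, T(5)=613, T(6)=-1444, T(7)=3283, T(8)=-7615; answer -7615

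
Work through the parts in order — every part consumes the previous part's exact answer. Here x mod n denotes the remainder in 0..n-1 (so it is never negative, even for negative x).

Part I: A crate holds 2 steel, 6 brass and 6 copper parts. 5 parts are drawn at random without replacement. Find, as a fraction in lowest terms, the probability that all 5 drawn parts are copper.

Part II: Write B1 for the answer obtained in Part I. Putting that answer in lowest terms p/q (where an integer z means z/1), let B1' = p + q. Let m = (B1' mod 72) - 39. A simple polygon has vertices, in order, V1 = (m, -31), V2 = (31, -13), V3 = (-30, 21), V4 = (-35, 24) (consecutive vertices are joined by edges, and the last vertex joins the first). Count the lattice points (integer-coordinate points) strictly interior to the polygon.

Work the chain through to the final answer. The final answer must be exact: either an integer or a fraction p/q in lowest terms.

Part I: total draws C(14,5) = 2002; favorable C(6,5) = 6; P = 3/1001; answer 3/1001
Part II: B1 = 3/1001; threaded value p + q = 1004; m = 29; cross terms: (29*-13 - 31*-31)=584, (31*21 - -30*-13)=261, (-30*24 - -35*21)=15, (-35*-31 - 29*24)=389; twice the area = |1249| = 1249; area = 1249/2; boundary points = 2 + 1 + 1 + 1 = 5; strictly interior points = area - boundary/2 + 1 = 623; answer 623

623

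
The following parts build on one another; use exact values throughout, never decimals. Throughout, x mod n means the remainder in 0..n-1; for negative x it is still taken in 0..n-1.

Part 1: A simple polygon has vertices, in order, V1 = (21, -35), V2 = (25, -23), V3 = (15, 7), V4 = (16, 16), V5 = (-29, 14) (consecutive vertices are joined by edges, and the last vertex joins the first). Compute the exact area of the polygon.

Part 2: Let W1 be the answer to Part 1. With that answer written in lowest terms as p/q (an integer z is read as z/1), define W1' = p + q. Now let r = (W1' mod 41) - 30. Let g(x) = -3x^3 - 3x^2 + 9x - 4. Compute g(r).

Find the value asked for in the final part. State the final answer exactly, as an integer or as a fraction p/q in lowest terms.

Part 1: cross terms: (21*-23 - 25*-35)=392, (25*7 - 15*-23)=520, (15*16 - 16*7)=128, (16*14 - -29*16)=688, (-29*-35 - 21*14)=721; twice the area = |2449| = 2449; area = 2449/2; answer 2449/2
Part 2: W1 = 2449/2; threaded value p + q = 2451; r = 2; -3*(2)^3 - 3*(2)^2 + 9*(2)^1 - 4 = (-24) + (-12) + (18) + (-4) = -22; answer -22

-22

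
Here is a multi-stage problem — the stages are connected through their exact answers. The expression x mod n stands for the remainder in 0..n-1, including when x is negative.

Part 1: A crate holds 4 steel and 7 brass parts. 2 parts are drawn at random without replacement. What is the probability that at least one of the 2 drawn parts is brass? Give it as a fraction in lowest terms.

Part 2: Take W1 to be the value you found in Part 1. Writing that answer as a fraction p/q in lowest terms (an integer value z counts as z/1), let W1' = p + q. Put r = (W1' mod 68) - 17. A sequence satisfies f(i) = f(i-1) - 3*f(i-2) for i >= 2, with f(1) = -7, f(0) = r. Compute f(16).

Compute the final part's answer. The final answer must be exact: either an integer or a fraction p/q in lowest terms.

Part 1: total draws C(11,2) = 55; complement C(4,2) = 6; favorable 55 - 6 = 49; P = 49/55; answer 49/55
Part 2: W1 = 49/55; threaded value p + q = 104; r = 19; f(2) = 1*(-7) - 3*(19) = -64; iterating: f(2)=-64, f(3)=-43, f(4)=149, f(5)=278, f(6)=-169, f(7)=-1003, f(8)=-496, f(9)=2513, f(10)=4001, f(11)=-3538, f(12)=-15541, f(13)=-4927, f(14)=41696, f(15)=56477, f(16)=-68611; answer -68611

-68611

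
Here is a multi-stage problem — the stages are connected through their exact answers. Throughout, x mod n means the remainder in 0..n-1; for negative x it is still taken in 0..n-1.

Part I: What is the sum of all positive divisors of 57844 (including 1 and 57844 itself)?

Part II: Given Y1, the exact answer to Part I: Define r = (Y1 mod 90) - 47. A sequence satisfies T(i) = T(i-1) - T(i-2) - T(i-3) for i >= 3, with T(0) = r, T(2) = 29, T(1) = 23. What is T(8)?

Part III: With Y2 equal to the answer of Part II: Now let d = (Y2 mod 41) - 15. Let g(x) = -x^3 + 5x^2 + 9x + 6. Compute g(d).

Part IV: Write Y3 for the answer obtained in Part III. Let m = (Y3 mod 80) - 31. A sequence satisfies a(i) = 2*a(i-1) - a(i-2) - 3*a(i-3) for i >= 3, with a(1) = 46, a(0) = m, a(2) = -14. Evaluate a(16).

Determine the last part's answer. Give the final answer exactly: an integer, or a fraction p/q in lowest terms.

233842

Part I: 57844 = 2^2 * 14461; sigma = (1 + 2 + 4) * (1 + 14461) = 7 * 14462 = 101234; answer 101234
Part II: Y1 = 101234; r = 27; T(3) = 1*(29) - 1*(23) - 1*(27) = -21; iterating: T(3)=-21, T(4)=-73, T(5)=-81, T(6)=13, T(7)=167, T(8)=235; answer 235
Part III: Y2 = 235; d = 15; -1*(15)^3 + 5*(15)^2 + 9*(15)^1 + 6 = (-3375) + (1125) + (135) + (6) = -2109; answer -2109
Part IV: Y3 = -2109; m = 20; a(3) = 2*(-14) - 1*(46) - 3*(20) = -134; iterating: a(3)=-134, a(4)=-392, a(5)=-608, a(6)=-422, a(7)=940, a(8)=4126, a(9)=8578, a(10)=10210, a(11)=-536, a(12)=-37016, a(13)=-104126, a(14)=-169628, a(15)=-124082, a(16)=233842; answer 233842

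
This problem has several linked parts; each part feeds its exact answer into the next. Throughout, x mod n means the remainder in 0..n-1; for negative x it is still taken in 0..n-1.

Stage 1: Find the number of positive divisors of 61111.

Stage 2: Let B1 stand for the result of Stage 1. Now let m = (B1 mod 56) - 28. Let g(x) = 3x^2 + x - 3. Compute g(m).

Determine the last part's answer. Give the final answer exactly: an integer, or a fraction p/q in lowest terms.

Stage 1: 61111 = 23 * 2657; number of divisors = (1+1) * (1+1) = 4; answer 4
Stage 2: B1 = 4; m = -24; 3*(-24)^2 + 1*(-24)^1 - 3 = (1728) + (-24) + (-3) = 1701; answer 1701

1701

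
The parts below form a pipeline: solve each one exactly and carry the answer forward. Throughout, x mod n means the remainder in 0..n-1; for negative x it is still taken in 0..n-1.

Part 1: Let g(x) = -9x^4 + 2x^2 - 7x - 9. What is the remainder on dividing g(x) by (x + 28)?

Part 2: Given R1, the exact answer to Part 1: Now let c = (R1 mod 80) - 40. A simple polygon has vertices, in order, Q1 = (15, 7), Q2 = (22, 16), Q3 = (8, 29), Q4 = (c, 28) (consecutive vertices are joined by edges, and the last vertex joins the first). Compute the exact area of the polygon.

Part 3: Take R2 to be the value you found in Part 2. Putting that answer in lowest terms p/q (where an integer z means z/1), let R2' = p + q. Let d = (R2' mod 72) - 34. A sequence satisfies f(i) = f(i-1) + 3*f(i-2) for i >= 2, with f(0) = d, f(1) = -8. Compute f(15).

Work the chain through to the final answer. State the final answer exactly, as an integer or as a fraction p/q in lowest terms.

Part 1: remainder = value at the root: -9*(-28)^4 + 2*(-28)^2 - 7*(-28)^1 - 9 = (-5531904) + (1568) + (196) + (-9) = -5530149; answer -5530149
Part 2: R1 = -5530149; c = -29; cross terms: (15*16 - 22*7)=86, (22*29 - 8*16)=510, (8*28 - -29*29)=1065, (-29*7 - 15*28)=-623; twice the area = |1038| = 1038; area = 519; answer 519
Part 3: R2 = 519; threaded value p + q = 520; d = -18; f(2) = 1*(-8) + 3*(-18) = -62; iterating: f(2)=-62, f(3)=-86, f(4)=-272, f(5)=-530, f(6)=-1346, f(7)=-2936, f(8)=-6974, f(9)=-15782, f(10)=-36704, f(11)=-84050, f(12)=-194162, f(13)=-446312, f(14)=-1028798, f(15)=-2367734; answer -2367734

-2367734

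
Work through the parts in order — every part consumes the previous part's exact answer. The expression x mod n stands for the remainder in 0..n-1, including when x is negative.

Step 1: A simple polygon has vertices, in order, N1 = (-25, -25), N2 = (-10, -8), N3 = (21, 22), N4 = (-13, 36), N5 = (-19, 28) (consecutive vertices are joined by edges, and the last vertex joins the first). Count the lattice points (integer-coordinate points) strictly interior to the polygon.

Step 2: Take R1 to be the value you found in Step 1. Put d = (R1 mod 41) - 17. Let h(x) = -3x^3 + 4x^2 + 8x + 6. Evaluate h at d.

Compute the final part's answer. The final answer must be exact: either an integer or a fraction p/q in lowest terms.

-1785

Step 1: cross terms: (-25*-8 - -10*-25)=-50, (-10*22 - 21*-8)=-52, (21*36 - -13*22)=1042, (-13*28 - -19*36)=320, (-19*-25 - -25*28)=1175; twice the area = |2435| = 2435; area = 2435/2; boundary points = 1 + 1 + 2 + 2 + 1 = 7; strictly interior points = area - boundary/2 + 1 = 1215; answer 1215
Step 2: R1 = 1215; d = 9; -3*(9)^3 + 4*(9)^2 + 8*(9)^1 + 6 = (-2187) + (324) + (72) + (6) = -1785; answer -1785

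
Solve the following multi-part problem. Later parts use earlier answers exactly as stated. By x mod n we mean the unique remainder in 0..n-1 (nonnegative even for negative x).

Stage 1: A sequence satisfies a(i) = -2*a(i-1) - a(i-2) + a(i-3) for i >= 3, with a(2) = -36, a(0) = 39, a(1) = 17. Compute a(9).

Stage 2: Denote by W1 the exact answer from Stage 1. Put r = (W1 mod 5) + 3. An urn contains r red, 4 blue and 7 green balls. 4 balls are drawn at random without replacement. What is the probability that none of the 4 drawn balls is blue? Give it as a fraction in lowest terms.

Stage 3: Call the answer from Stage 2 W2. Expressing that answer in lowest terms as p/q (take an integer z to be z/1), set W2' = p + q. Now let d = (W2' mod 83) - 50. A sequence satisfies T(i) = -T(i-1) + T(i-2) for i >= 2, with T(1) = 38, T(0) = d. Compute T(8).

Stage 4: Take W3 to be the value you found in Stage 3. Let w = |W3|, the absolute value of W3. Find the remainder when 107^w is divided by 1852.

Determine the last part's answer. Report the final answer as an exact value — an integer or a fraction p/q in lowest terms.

825

Stage 1: a(3) = -2*(-36) - 1*(17) + 1*(39) = 94; iterating: a(3)=94, a(4)=-135, a(5)=140, a(6)=-51, a(7)=-173, a(8)=537, a(9)=-952; answer -952
Stage 2: W1 = -952; r = 6; total draws C(17,4) = 2380; favorable C(13,4) = 715; P = 143/476; answer 143/476
Stage 3: W2 = 143/476; threaded value p + q = 619; d = -12; T(2) = -1*(38) + 1*(-12) = -50; iterating: T(2)=-50, T(3)=88, T(4)=-138, T(5)=226, T(6)=-364, T(7)=590, T(8)=-954; answer -954
Stage 4: W3 = -954; w = 954; squarings mod 1852: 107^1=107, 107^2=337, 107^4=597, 107^8=825, 107^16=941, 107^32=225, 107^64=621, 107^128=425, 107^256=981, 107^512=1173; 107^954 = 107^2 * 107^8 * 107^16 * 107^32 * 107^128 * 107^256 * 107^512 = 825 (mod 1852); answer 825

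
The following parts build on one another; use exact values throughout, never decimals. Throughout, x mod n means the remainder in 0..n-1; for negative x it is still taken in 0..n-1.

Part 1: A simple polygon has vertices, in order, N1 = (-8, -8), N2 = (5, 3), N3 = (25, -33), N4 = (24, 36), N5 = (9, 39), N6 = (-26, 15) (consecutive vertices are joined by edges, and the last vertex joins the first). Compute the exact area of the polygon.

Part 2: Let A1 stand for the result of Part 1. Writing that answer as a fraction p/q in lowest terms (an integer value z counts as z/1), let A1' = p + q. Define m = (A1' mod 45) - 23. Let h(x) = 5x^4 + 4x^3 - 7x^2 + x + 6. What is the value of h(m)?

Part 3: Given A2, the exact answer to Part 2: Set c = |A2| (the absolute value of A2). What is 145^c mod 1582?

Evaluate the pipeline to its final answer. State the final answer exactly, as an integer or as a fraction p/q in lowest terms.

Part 1: cross terms: (-8*3 - 5*-8)=16, (5*-33 - 25*3)=-240, (25*36 - 24*-33)=1692, (24*39 - 9*36)=612, (9*15 - -26*39)=1149, (-26*-8 - -8*15)=328; twice the area = |3557| = 3557; area = 3557/2; answer 3557/2
Part 2: A1 = 3557/2; threaded value p + q = 3559; m = -19; 5*(-19)^4 + 4*(-19)^3 - 7*(-19)^2 + 1*(-19)^1 + 6 = (651605) + (-27436) + (-2527) + (-19) + (6) = 621629; answer 621629
Part 3: A2 = 621629; c = 621629; squarings mod 1582: 145^1=145, 145^2=459, 145^4=275, 145^8=1271, 145^16=219, 145^32=501, 145^64=1045, 145^128=445, 145^256=275, 145^512=1271, 145^1024=219, 145^2048=501, 145^4096=1045, 145^8192=445, 145^16384=275, 145^32768=1271, 145^65536=219, 145^131072=501, 145^262144=1045, 145^524288=445; 145^621629 = 145^1 * 145^4 * 145^8 * 145^16 * 145^32 * 145^1024 * 145^2048 * 145^4096 * 145^8192 * 145^16384 * 145^65536 * 145^524288 = 1501 (mod 1582); answer 1501

1501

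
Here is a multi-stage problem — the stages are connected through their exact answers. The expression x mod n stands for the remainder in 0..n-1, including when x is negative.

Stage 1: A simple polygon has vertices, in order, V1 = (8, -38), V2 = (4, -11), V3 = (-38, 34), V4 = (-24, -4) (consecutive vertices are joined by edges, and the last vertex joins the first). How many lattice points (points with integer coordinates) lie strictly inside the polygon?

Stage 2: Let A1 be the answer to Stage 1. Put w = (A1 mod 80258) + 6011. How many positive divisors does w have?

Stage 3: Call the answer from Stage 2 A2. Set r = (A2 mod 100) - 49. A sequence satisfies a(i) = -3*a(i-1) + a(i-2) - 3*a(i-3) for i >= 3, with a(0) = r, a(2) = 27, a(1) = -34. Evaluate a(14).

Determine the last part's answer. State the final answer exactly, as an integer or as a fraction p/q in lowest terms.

Stage 1: cross terms: (8*-11 - 4*-38)=64, (4*34 - -38*-11)=-282, (-38*-4 - -24*34)=968, (-24*-38 - 8*-4)=944; twice the area = |1694| = 1694; area = 847; boundary points = 1 + 3 + 2 + 2 = 8; strictly interior points = area - boundary/2 + 1 = 844; answer 844
Stage 2: A1 = 844; w = 6855; 6855 = 3 * 5 * 457; number of divisors = (1+1) * (1+1) * (1+1) = 8; answer 8
Stage 3: A2 = 8; r = -41; a(3) = -3*(27) + 1*(-34) - 3*(-41) = 8; iterating: a(3)=8, a(4)=105, a(5)=-388, a(6)=1245, a(7)=-4438, a(8)=15723, a(9)=-55342, a(10)=195063, a(11)=-687700, a(12)=2424189, a(13)=-8545456, a(14)=30123657; answer 30123657

30123657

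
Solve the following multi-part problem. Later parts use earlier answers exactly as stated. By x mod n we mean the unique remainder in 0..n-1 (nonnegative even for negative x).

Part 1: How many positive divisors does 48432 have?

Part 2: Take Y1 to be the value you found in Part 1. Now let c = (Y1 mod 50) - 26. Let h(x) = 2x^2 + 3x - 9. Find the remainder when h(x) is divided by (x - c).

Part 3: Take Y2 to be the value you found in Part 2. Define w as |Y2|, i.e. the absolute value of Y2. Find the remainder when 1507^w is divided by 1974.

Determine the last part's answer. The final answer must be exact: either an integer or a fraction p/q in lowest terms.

1849

Part 1: 48432 = 2^4 * 3 * 1009; number of divisors = (4+1) * (1+1) * (1+1) = 20; answer 20
Part 2: Y1 = 20; c = -6; remainder = value at the root: 2*(-6)^2 + 3*(-6)^1 - 9 = (72) + (-18) + (-9) = 45; answer 45
Part 3: Y2 = 45; w = 45; squarings mod 1974: 1507^1=1507, 1507^2=949, 1507^4=457, 1507^8=1579, 1507^16=79, 1507^32=319; 1507^45 = 1507^1 * 1507^4 * 1507^8 * 1507^32 = 1849 (mod 1974); answer 1849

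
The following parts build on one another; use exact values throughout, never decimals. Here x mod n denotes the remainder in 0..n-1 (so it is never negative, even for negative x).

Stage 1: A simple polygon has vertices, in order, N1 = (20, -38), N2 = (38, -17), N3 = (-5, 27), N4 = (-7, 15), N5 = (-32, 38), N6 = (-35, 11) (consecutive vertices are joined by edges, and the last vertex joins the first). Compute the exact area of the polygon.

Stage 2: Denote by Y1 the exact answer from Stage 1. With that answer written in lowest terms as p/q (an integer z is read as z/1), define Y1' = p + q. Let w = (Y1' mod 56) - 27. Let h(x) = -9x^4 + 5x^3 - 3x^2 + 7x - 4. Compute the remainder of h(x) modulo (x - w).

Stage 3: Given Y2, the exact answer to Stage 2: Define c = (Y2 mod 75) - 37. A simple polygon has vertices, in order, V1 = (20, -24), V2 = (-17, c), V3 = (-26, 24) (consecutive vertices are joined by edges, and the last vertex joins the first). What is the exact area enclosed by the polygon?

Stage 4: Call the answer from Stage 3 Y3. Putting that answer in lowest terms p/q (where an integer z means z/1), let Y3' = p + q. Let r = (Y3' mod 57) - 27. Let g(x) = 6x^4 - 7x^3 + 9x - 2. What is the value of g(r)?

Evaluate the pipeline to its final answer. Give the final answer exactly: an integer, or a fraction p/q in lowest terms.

Stage 1: cross terms: (20*-17 - 38*-38)=1104, (38*27 - -5*-17)=941, (-5*15 - -7*27)=114, (-7*38 - -32*15)=214, (-32*11 - -35*38)=978, (-35*-38 - 20*11)=1110; twice the area = |4461| = 4461; area = 4461/2; answer 4461/2
Stage 2: Y1 = 4461/2; threaded value p + q = 4463; w = 12; remainder = value at the root: -9*(12)^4 + 5*(12)^3 - 3*(12)^2 + 7*(12)^1 - 4 = (-186624) + (8640) + (-432) + (84) + (-4) = -178336; answer -178336
Stage 3: Y2 = -178336; c = -23; cross terms: (20*-23 - -17*-24)=-868, (-17*24 - -26*-23)=-1006, (-26*-24 - 20*24)=144; twice the area = |-1730| = 1730; area = 865; answer 865
Stage 4: Y3 = 865; threaded value p + q = 866; r = -16; 6*(-16)^4 - 7*(-16)^3 + 9*(-16)^1 - 2 = (393216) + (28672) + (-144) + (-2) = 421742; answer 421742

421742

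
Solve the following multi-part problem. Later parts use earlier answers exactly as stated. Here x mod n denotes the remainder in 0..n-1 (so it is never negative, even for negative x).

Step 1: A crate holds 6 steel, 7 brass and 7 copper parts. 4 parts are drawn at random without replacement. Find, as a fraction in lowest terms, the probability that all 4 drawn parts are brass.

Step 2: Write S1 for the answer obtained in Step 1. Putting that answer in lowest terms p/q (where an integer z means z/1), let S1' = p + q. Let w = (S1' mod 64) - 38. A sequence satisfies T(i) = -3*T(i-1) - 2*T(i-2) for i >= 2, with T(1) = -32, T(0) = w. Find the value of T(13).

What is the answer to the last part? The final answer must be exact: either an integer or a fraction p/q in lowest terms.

-442292

Step 1: total draws C(20,4) = 4845; favorable C(7,4) = 35; P = 7/969; answer 7/969
Step 2: S1 = 7/969; threaded value p + q = 976; w = -22; T(2) = -3*(-32) - 2*(-22) = 140; iterating: T(2)=140, T(3)=-356, T(4)=788, T(5)=-1652, T(6)=3380, T(7)=-6836, T(8)=13748, T(9)=-27572, T(10)=55220, T(11)=-110516, T(12)=221108, T(13)=-442292; answer -442292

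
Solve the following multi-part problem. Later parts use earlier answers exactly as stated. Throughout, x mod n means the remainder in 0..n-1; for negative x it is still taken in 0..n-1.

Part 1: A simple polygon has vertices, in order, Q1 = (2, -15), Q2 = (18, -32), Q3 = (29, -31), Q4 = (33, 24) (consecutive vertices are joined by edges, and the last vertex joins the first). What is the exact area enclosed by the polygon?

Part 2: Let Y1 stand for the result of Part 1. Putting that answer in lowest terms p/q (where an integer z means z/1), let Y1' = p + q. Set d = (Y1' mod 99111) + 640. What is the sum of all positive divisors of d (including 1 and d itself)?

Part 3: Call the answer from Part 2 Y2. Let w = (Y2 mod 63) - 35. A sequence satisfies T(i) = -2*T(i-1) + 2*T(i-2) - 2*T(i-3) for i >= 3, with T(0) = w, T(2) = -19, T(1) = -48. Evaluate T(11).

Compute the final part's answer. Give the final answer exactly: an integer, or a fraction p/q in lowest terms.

Part 1: cross terms: (2*-32 - 18*-15)=206, (18*-31 - 29*-32)=370, (29*24 - 33*-31)=1719, (33*-15 - 2*24)=-543; twice the area = |1752| = 1752; area = 876; answer 876
Part 2: Y1 = 876; threaded value p + q = 877; d = 1517; 1517 = 37 * 41; sigma = (1 + 37) * (1 + 41) = 38 * 42 = 1596; answer 1596
Part 3: Y2 = 1596; w = -14; T(3) = -2*(-19) + 2*(-48) - 2*(-14) = -30; iterating: T(3)=-30, T(4)=118, T(5)=-258, T(6)=812, T(7)=-2376, T(8)=6892, T(9)=-20160, T(10)=58856, T(11)=-171816; answer -171816

-171816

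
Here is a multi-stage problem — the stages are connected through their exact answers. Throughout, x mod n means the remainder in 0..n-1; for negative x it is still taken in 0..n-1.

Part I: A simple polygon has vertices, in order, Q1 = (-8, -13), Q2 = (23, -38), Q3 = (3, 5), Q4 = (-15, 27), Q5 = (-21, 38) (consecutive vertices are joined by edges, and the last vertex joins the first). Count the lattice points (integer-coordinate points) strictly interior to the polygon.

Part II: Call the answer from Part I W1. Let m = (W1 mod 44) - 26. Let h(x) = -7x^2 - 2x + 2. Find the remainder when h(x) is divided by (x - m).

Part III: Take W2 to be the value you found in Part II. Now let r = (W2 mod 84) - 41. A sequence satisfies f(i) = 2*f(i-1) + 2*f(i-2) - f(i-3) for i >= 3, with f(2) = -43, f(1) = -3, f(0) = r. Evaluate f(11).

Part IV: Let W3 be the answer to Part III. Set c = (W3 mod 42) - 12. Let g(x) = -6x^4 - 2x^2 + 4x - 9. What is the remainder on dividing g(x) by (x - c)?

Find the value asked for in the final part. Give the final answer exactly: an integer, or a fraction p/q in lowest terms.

Part I: cross terms: (-8*-38 - 23*-13)=603, (23*5 - 3*-38)=229, (3*27 - -15*5)=156, (-15*38 - -21*27)=-3, (-21*-13 - -8*38)=577; twice the area = |1562| = 1562; area = 781; boundary points = 1 + 1 + 2 + 1 + 1 = 6; strictly interior points = area - boundary/2 + 1 = 779; answer 779
Part II: W1 = 779; m = 5; remainder = value at the root: -7*(5)^2 - 2*(5)^1 + 2 = (-175) + (-10) + (2) = -183; answer -183
Part III: W2 = -183; r = 28; f(3) = 2*(-43) + 2*(-3) - 1*(28) = -120; iterating: f(3)=-120, f(4)=-323, f(5)=-843, f(6)=-2212, f(7)=-5787, f(8)=-15155, f(9)=-39672, f(10)=-103867, f(11)=-271923; answer -271923
Part IV: W3 = -271923; c = 15; remainder = value at the root: -6*(15)^4 - 2*(15)^2 + 4*(15)^1 - 9 = (-303750) + (-450) + (60) + (-9) = -304149; answer -304149

-304149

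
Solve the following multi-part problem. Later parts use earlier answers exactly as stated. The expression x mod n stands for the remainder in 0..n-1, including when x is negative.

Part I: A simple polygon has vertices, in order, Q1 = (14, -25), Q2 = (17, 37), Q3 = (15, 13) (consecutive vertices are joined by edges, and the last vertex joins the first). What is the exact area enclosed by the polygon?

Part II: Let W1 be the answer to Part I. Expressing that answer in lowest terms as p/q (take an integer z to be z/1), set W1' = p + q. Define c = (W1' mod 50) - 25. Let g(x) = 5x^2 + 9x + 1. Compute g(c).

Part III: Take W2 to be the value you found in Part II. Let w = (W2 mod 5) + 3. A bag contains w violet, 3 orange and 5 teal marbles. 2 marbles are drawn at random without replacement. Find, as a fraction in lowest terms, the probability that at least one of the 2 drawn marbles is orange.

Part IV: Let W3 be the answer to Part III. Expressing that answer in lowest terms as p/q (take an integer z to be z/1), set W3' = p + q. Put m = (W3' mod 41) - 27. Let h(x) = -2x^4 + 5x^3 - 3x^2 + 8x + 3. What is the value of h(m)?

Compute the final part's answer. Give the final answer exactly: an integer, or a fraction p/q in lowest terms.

Part I: cross terms: (14*37 - 17*-25)=943, (17*13 - 15*37)=-334, (15*-25 - 14*13)=-557; twice the area = |52| = 52; area = 26; answer 26
Part II: W1 = 26; threaded value p + q = 27; c = 2; 5*(2)^2 + 9*(2)^1 + 1 = (20) + (18) + (1) = 39; answer 39
Part III: W2 = 39; w = 7; total draws C(15,2) = 105; complement C(12,2) = 66; favorable 105 - 66 = 39; P = 13/35; answer 13/35
Part IV: W3 = 13/35; threaded value p + q = 48; m = -20; -2*(-20)^4 + 5*(-20)^3 - 3*(-20)^2 + 8*(-20)^1 + 3 = (-320000) + (-40000) + (-1200) + (-160) + (3) = -361357; answer -361357

-361357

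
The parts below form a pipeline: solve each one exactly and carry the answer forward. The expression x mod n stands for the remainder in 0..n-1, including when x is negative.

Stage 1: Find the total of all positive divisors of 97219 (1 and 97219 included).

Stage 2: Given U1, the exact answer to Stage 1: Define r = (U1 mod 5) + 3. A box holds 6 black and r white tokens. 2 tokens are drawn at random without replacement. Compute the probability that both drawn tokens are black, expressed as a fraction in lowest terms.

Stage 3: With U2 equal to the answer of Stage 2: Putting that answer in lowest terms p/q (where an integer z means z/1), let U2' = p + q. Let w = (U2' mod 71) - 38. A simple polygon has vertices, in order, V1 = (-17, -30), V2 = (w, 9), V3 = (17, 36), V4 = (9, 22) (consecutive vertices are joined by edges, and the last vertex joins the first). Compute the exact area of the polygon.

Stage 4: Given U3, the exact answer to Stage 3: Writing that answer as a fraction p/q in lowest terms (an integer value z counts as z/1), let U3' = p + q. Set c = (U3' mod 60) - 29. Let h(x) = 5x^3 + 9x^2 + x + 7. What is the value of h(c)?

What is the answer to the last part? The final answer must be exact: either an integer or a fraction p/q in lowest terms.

Stage 1: 97219 = 191 * 509; sigma = (1 + 191) * (1 + 509) = 192 * 510 = 97920; answer 97920
Stage 2: U1 = 97920; r = 3; total draws C(9,2) = 36; favorable C(6,2) = 15; P = 5/12; answer 5/12
Stage 3: U2 = 5/12; threaded value p + q = 17; w = -21; cross terms: (-17*9 - -21*-30)=-783, (-21*36 - 17*9)=-909, (17*22 - 9*36)=50, (9*-30 - -17*22)=104; twice the area = |-1538| = 1538; area = 769; answer 769
Stage 4: U3 = 769; threaded value p + q = 770; c = 21; 5*(21)^3 + 9*(21)^2 + 1*(21)^1 + 7 = (46305) + (3969) + (21) + (7) = 50302; answer 50302

50302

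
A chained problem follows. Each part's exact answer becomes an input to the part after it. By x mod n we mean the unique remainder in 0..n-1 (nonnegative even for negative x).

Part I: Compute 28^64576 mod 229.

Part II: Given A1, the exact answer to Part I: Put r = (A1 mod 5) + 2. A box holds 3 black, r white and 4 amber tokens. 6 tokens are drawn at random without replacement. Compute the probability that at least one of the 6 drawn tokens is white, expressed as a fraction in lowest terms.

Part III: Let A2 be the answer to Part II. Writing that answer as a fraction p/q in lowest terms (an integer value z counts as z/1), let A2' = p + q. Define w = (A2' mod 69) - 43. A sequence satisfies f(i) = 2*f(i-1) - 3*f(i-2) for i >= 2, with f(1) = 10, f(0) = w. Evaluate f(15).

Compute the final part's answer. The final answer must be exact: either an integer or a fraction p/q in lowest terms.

-27374

Part I: squarings mod 229: 28^1=28, 28^2=97, 28^4=20, 28^8=171, 28^16=158, 28^32=3, 28^64=9, 28^128=81, 28^256=149, 28^512=217, 28^1024=144, 28^2048=126, 28^4096=75, 28^8192=129, 28^16384=153, 28^32768=51; 28^64576 = 28^64 * 28^1024 * 28^2048 * 28^4096 * 28^8192 * 28^16384 * 28^32768 = 91 (mod 229); answer 91
Part II: A1 = 91; r = 3; total draws C(10,6) = 210; complement C(7,6) = 7; favorable 210 - 7 = 203; P = 29/30; answer 29/30
Part III: A2 = 29/30; threaded value p + q = 59; w = 16; f(2) = 2*(10) - 3*(16) = -28; iterating: f(2)=-28, f(3)=-86, f(4)=-88, f(5)=82, f(6)=428, f(7)=610, f(8)=-64, f(9)=-1958, f(10)=-3724, f(11)=-1574, f(12)=8024, f(13)=20770, f(14)=17468, f(15)=-27374; answer -27374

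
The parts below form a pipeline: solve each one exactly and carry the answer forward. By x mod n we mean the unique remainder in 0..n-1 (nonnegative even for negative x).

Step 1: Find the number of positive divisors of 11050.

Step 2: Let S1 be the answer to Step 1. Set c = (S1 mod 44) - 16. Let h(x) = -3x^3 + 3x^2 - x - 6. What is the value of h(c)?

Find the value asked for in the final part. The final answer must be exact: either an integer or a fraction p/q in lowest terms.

-1358

Step 1: 11050 = 2 * 5^2 * 13 * 17; number of divisors = (1+1) * (2+1) * (1+1) * (1+1) = 24; answer 24
Step 2: S1 = 24; c = 8; -3*(8)^3 + 3*(8)^2 - 1*(8)^1 - 6 = (-1536) + (192) + (-8) + (-6) = -1358; answer -1358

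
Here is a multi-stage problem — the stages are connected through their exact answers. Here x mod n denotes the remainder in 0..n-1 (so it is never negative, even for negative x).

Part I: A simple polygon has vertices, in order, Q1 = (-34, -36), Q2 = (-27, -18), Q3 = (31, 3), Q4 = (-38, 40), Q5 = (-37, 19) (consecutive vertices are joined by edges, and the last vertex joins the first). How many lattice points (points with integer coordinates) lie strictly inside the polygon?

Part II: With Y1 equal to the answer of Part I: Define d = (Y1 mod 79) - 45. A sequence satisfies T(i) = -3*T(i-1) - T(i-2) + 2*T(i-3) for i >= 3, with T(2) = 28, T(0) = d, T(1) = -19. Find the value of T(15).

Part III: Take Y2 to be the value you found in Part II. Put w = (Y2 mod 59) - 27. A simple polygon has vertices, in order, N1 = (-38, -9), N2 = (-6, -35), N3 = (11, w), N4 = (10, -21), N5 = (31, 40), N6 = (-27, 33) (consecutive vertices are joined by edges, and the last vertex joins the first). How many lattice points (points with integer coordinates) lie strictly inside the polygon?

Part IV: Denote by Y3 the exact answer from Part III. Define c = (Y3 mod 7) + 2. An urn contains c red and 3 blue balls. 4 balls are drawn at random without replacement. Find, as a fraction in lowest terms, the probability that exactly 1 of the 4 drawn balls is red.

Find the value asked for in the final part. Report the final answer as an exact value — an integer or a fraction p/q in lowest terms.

2/5

Part I: cross terms: (-34*-18 - -27*-36)=-360, (-27*3 - 31*-18)=477, (31*40 - -38*3)=1354, (-38*19 - -37*40)=758, (-37*-36 - -34*19)=1978; twice the area = |4207| = 4207; area = 4207/2; boundary points = 1 + 1 + 1 + 1 + 1 = 5; strictly interior points = area - boundary/2 + 1 = 2102; answer 2102
Part II: Y1 = 2102; d = 3; T(3) = -3*(28) - 1*(-19) + 2*(3) = -59; iterating: T(3)=-59, T(4)=111, T(5)=-218, T(6)=425, T(7)=-835, T(8)=1644, T(9)=-3247, T(10)=6427, T(11)=-12746, T(12)=25317, T(13)=-50351, T(14)=100244, T(15)=-199747; answer -199747
Part III: Y2 = -199747; w = 0; cross terms: (-38*-35 - -6*-9)=1276, (-6*0 - 11*-35)=385, (11*-21 - 10*0)=-231, (10*40 - 31*-21)=1051, (31*33 - -27*40)=2103, (-27*-9 - -38*33)=1497; twice the area = |6081| = 6081; area = 6081/2; boundary points = 2 + 1 + 1 + 1 + 1 + 1 = 7; strictly interior points = area - boundary/2 + 1 = 3038; answer 3038
Part IV: Y3 = 3038; c = 2; total draws C(5,4) = 5; favorable C(2,1)*C(3,3) = 2; P = 2/5; answer 2/5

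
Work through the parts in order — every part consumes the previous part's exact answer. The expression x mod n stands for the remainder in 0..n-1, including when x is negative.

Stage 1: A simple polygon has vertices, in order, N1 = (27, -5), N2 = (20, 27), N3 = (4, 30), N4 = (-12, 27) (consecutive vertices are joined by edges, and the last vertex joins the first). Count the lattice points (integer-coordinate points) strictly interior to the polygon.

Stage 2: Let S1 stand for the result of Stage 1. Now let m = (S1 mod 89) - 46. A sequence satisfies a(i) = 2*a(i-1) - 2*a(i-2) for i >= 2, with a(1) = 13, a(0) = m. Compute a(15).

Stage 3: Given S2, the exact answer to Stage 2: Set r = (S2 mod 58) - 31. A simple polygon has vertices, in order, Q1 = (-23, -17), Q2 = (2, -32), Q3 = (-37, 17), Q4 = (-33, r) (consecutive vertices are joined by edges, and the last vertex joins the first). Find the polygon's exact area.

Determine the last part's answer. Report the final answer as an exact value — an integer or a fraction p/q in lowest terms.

Stage 1: cross terms: (27*27 - 20*-5)=829, (20*30 - 4*27)=492, (4*27 - -12*30)=468, (-12*-5 - 27*27)=-669; twice the area = |1120| = 1120; area = 560; boundary points = 1 + 1 + 1 + 1 = 4; strictly interior points = area - boundary/2 + 1 = 559; answer 559
Stage 2: S1 = 559; m = -21; a(2) = 2*(13) - 2*(-21) = 68; iterating: a(2)=68, a(3)=110, a(4)=84, a(5)=-52, a(6)=-272, a(7)=-440, a(8)=-336, a(9)=208, a(10)=1088, a(11)=1760, a(12)=1344, a(13)=-832, a(14)=-4352, a(15)=-7040; answer -7040
Stage 3: S2 = -7040; r = 5; cross terms: (-23*-32 - 2*-17)=770, (2*17 - -37*-32)=-1150, (-37*5 - -33*17)=376, (-33*-17 - -23*5)=676; twice the area = |672| = 672; area = 336; answer 336

336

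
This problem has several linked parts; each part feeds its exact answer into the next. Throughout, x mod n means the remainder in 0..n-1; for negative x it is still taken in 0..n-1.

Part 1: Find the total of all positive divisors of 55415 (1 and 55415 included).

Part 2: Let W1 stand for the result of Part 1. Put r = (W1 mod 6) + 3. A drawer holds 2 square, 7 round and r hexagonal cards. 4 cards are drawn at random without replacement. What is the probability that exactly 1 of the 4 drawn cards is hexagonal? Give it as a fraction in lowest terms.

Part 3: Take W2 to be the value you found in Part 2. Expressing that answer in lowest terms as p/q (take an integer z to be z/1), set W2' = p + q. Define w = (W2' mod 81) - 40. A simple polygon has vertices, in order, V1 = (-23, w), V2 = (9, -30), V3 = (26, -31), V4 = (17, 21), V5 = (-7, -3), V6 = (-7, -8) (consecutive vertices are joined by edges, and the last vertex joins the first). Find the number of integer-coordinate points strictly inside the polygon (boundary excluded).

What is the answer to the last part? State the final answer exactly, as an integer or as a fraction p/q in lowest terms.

Part 1: 55415 = 5 * 11083; sigma = (1 + 5) * (1 + 11083) = 6 * 11084 = 66504; answer 66504
Part 2: W1 = 66504; r = 3; total draws C(12,4) = 495; favorable C(3,1)*C(9,3) = 252; P = 28/55; answer 28/55
Part 3: W2 = 28/55; threaded value p + q = 83; w = -38; cross terms: (-23*-30 - 9*-38)=1032, (9*-31 - 26*-30)=501, (26*21 - 17*-31)=1073, (17*-3 - -7*21)=96, (-7*-8 - -7*-3)=35, (-7*-38 - -23*-8)=82; twice the area = |2819| = 2819; area = 2819/2; boundary points = 8 + 1 + 1 + 24 + 5 + 2 = 41; strictly interior points = area - boundary/2 + 1 = 1390; answer 1390

1390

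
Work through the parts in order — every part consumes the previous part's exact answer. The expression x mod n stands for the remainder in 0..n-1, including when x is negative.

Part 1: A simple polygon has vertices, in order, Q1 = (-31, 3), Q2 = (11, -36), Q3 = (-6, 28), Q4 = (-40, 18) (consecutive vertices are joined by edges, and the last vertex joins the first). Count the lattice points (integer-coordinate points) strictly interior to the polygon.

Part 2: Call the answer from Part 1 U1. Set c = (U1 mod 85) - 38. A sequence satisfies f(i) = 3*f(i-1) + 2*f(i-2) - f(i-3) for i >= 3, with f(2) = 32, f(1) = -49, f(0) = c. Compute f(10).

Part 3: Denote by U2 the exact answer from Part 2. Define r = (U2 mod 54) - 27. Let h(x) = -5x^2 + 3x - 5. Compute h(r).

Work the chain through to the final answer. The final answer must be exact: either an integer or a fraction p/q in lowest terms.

Part 1: cross terms: (-31*-36 - 11*3)=1083, (11*28 - -6*-36)=92, (-6*18 - -40*28)=1012, (-40*3 - -31*18)=438; twice the area = |2625| = 2625; area = 2625/2; boundary points = 3 + 1 + 2 + 3 = 9; strictly interior points = area - boundary/2 + 1 = 1309; answer 1309
Part 2: U1 = 1309; c = -4; f(3) = 3*(32) + 2*(-49) - 1*(-4) = 2; iterating: f(3)=2, f(4)=119, f(5)=329, f(6)=1223, f(7)=4208, f(8)=14741, f(9)=51416, f(10)=179522; answer 179522
Part 3: U2 = 179522; r = -1; -5*(-1)^2 + 3*(-1)^1 - 5 = (-5) + (-3) + (-5) = -13; answer -13

-13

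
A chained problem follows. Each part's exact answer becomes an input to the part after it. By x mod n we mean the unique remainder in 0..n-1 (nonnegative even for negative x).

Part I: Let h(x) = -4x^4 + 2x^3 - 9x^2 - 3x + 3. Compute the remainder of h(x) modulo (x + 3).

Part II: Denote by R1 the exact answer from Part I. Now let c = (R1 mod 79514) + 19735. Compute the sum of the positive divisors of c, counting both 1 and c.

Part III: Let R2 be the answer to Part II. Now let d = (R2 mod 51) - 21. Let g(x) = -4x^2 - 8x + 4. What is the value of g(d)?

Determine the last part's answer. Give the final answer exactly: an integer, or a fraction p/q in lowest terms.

-248

Part I: remainder = value at the root: -4*(-3)^4 + 2*(-3)^3 - 9*(-3)^2 - 3*(-3)^1 + 3 = (-324) + (-54) + (-81) + (9) + (3) = -447; answer -447
Part II: R1 = -447; c = 98802; 98802 = 2 * 3^2 * 11 * 499; sigma = (1 + 2) * (1 + 3 + 9) * (1 + 11) * (1 + 499) = 3 * 13 * 12 * 500 = 234000; answer 234000
Part III: R2 = 234000; d = -9; -4*(-9)^2 - 8*(-9)^1 + 4 = (-324) + (72) + (4) = -248; answer -248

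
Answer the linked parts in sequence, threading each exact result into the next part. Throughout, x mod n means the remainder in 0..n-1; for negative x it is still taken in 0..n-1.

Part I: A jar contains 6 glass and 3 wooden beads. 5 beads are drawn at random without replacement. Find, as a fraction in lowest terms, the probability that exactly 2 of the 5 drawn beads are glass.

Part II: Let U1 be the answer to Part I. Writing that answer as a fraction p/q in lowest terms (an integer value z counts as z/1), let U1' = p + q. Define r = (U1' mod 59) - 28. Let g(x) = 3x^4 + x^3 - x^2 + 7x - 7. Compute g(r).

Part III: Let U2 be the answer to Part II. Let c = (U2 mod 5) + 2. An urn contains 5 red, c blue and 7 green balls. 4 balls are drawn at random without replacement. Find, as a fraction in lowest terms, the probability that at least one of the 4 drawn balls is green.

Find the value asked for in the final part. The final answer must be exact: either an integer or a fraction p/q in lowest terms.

Part I: total draws C(9,5) = 126; favorable C(6,2)*C(3,3) = 15; P = 5/42; answer 5/42
Part II: U1 = 5/42; threaded value p + q = 47; r = 19; 3*(19)^4 + 1*(19)^3 - 1*(19)^2 + 7*(19)^1 - 7 = (390963) + (6859) + (-361) + (133) + (-7) = 397587; answer 397587
Part III: U2 = 397587; c = 4; total draws C(16,4) = 1820; complement C(9,4) = 126; favorable 1820 - 126 = 1694; P = 121/130; answer 121/130

121/130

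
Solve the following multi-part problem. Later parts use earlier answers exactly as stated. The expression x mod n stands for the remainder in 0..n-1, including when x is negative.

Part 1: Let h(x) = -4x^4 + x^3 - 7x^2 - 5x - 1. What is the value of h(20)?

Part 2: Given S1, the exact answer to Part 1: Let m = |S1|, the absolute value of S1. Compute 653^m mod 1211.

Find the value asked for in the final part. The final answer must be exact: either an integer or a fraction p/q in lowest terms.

Part 1: -4*(20)^4 + 1*(20)^3 - 7*(20)^2 - 5*(20)^1 - 1 = (-640000) + (8000) + (-2800) + (-100) + (-1) = -634901; answer -634901
Part 2: S1 = -634901; m = 634901; squarings mod 1211: 653^1=653, 653^2=137, 653^4=604, 653^8=305, 653^16=989, 653^32=844, 653^64=268, 653^128=375, 653^256=149, 653^512=403, 653^1024=135, 653^2048=60, 653^4096=1178, 653^8192=1089, 653^16384=352, 653^32768=382, 653^65536=604, 653^131072=305, 653^262144=989, 653^524288=844; 653^634901 = 653^1 * 653^4 * 653^16 * 653^4096 * 653^8192 * 653^32768 * 653^65536 * 653^524288 = 697 (mod 1211); answer 697

697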